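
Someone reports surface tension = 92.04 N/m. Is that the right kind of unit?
Yes

surface tension has SI base units: kg / s^2
N/m reduces to the same SI base units, so it is a valid unit for surface tension.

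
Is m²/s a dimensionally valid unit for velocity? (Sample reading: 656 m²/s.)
No

velocity has SI base units: m / s
m²/s does NOT reduce to m / s; a valid unit for velocity would be e.g. m/s.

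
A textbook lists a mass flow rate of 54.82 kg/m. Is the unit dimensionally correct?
No

mass flow rate has SI base units: kg / s
kg/m does NOT reduce to kg / s; a valid unit for mass flow rate would be e.g. kg/s.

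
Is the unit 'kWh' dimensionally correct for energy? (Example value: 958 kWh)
Yes

energy has SI base units: kg * m^2 / s^2
kWh reduces to the same SI base units, so it is a valid unit for energy.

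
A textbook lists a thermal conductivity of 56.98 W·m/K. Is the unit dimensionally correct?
No

thermal conductivity has SI base units: kg * m / (s^3 * K)
W·m/K does NOT reduce to kg * m / (s^3 * K); a valid unit for thermal conductivity would be e.g. W/(m·K).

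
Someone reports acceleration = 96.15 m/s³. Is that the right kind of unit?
No

acceleration has SI base units: m / s^2
m/s³ does NOT reduce to m / s^2; a valid unit for acceleration would be e.g. m/s².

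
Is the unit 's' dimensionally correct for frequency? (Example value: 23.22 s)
No

frequency has SI base units: 1 / s
s does NOT reduce to 1 / s; a valid unit for frequency would be e.g. Hz.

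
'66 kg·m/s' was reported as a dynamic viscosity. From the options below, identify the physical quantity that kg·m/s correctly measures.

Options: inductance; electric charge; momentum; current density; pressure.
momentum

dynamic viscosity should have units dimensionally equivalent to kg / (m * s) (e.g. Pa·s).
The given unit 'kg·m/s' reduces to kg * m / s. Of the listed options, that is the dimensionality of momentum.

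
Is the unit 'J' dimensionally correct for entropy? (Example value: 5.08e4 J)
No

entropy has SI base units: kg * m^2 / (s^2 * K)
J does NOT reduce to kg * m^2 / (s^2 * K); a valid unit for entropy would be e.g. J/K.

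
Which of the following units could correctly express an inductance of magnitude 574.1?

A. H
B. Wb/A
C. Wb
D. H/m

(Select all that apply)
A, B

inductance has SI base units: kg * m^2 / (A^2 * s^2)

Checking each option against kg * m^2 / (A^2 * s^2):
  A. H: ✓ matches
  B. Wb/A: ✓ matches
  C. Wb: ✗ does not match
  D. H/m: ✗ does not match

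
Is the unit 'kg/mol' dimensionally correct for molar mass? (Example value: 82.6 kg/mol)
Yes

molar mass has SI base units: kg / mol
kg/mol reduces to the same SI base units, so it is a valid unit for molar mass.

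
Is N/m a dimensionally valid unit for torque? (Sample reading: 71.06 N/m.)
No

torque has SI base units: kg * m^2 / s^2
N/m does NOT reduce to kg * m^2 / s^2; a valid unit for torque would be e.g. N·m.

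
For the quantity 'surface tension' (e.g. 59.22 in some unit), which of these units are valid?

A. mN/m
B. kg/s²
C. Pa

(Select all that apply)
A, B

surface tension has SI base units: kg / s^2

Checking each option against kg / s^2:
  A. mN/m: ✓ matches
  B. kg/s²: ✓ matches
  C. Pa: ✗ does not match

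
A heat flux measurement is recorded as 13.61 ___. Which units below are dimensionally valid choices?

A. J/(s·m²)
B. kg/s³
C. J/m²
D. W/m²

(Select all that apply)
A, B, D

heat flux has SI base units: kg / s^3

Checking each option against kg / s^3:
  A. J/(s·m²): ✓ matches
  B. kg/s³: ✓ matches
  C. J/m²: ✗ does not match
  D. W/m²: ✓ matches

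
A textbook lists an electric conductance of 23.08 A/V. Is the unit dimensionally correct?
Yes

electric conductance has SI base units: A^2 * s^3 / (kg * m^2)
A/V reduces to the same SI base units, so it is a valid unit for electric conductance.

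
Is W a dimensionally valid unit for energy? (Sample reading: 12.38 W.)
No

energy has SI base units: kg * m^2 / s^2
W does NOT reduce to kg * m^2 / s^2; a valid unit for energy would be e.g. J.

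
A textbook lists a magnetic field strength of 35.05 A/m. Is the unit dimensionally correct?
Yes

magnetic field strength has SI base units: A / m
A/m reduces to the same SI base units, so it is a valid unit for magnetic field strength.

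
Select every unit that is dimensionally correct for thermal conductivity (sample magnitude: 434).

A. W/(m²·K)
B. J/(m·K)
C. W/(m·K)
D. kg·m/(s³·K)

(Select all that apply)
C, D

thermal conductivity has SI base units: kg * m / (s^3 * K)

Checking each option against kg * m / (s^3 * K):
  A. W/(m²·K): ✗ does not match
  B. J/(m·K): ✗ does not match
  C. W/(m·K): ✓ matches
  D. kg·m/(s³·K): ✓ matches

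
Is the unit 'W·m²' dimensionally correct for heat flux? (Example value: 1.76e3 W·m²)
No

heat flux has SI base units: kg / s^3
W·m² does NOT reduce to kg / s^3; a valid unit for heat flux would be e.g. W/m².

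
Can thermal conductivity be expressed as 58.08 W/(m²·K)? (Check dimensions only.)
No

thermal conductivity has SI base units: kg * m / (s^3 * K)
W/(m²·K) does NOT reduce to kg * m / (s^3 * K); a valid unit for thermal conductivity would be e.g. W/(m·K).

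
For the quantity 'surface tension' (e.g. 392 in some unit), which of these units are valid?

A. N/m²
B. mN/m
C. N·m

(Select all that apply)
B

surface tension has SI base units: kg / s^2

Checking each option against kg / s^2:
  A. N/m²: ✗ does not match
  B. mN/m: ✓ matches
  C. N·m: ✗ does not match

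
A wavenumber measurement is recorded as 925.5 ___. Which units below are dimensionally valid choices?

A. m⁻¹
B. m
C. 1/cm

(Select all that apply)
A, C

wavenumber has SI base units: 1 / m

Checking each option against 1 / m:
  A. m⁻¹: ✓ matches
  B. m: ✗ does not match
  C. 1/cm: ✓ matches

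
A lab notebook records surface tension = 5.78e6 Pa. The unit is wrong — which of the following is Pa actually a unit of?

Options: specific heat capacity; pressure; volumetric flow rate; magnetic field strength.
pressure

surface tension should have units dimensionally equivalent to kg / s^2 (e.g. N/m).
The given unit 'Pa' reduces to kg / (m * s^2). Of the listed options, that is the dimensionality of pressure.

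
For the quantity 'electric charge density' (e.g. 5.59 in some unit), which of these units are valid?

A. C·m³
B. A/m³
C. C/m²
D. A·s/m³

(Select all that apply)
D

electric charge density has SI base units: A * s / m^3

Checking each option against A * s / m^3:
  A. C·m³: ✗ does not match
  B. A/m³: ✗ does not match
  C. C/m²: ✗ does not match
  D. A·s/m³: ✓ matches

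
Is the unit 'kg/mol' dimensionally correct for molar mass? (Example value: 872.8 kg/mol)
Yes

molar mass has SI base units: kg / mol
kg/mol reduces to the same SI base units, so it is a valid unit for molar mass.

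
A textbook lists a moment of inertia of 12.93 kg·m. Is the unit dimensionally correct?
No

moment of inertia has SI base units: kg * m^2
kg·m does NOT reduce to kg * m^2; a valid unit for moment of inertia would be e.g. kg·m².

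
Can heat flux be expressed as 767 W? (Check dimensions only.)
No

heat flux has SI base units: kg / s^3
W does NOT reduce to kg / s^3; a valid unit for heat flux would be e.g. W/m².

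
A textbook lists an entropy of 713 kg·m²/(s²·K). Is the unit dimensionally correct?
Yes

entropy has SI base units: kg * m^2 / (s^2 * K)
kg·m²/(s²·K) reduces to the same SI base units, so it is a valid unit for entropy.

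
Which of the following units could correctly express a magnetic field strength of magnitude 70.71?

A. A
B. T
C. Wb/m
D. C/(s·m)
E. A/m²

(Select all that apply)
D

magnetic field strength has SI base units: A / m

Checking each option against A / m:
  A. A: ✗ does not match
  B. T: ✗ does not match
  C. Wb/m: ✗ does not match
  D. C/(s·m): ✓ matches
  E. A/m²: ✗ does not match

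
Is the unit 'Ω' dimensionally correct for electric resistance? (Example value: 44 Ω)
Yes

electric resistance has SI base units: kg * m^2 / (A^2 * s^3)
Ω reduces to the same SI base units, so it is a valid unit for electric resistance.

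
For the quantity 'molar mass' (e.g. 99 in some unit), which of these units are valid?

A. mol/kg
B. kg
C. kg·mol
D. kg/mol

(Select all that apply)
D

molar mass has SI base units: kg / mol

Checking each option against kg / mol:
  A. mol/kg: ✗ does not match
  B. kg: ✗ does not match
  C. kg·mol: ✗ does not match
  D. kg/mol: ✓ matches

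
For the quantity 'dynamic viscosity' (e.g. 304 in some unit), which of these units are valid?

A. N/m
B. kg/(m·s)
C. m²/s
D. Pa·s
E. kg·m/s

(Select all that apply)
B, D

dynamic viscosity has SI base units: kg / (m * s)

Checking each option against kg / (m * s):
  A. N/m: ✗ does not match
  B. kg/(m·s): ✓ matches
  C. m²/s: ✗ does not match
  D. Pa·s: ✓ matches
  E. kg·m/s: ✗ does not match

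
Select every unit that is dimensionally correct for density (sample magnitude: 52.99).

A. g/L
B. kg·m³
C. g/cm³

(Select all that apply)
A, C

density has SI base units: kg / m^3

Checking each option against kg / m^3:
  A. g/L: ✓ matches
  B. kg·m³: ✗ does not match
  C. g/cm³: ✓ matches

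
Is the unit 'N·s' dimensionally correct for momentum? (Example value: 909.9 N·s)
Yes

momentum has SI base units: kg * m / s
N·s reduces to the same SI base units, so it is a valid unit for momentum.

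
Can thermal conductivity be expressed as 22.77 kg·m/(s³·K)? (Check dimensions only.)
Yes

thermal conductivity has SI base units: kg * m / (s^3 * K)
kg·m/(s³·K) reduces to the same SI base units, so it is a valid unit for thermal conductivity.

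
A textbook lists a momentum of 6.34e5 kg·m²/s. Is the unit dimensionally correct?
No

momentum has SI base units: kg * m / s
kg·m²/s does NOT reduce to kg * m / s; a valid unit for momentum would be e.g. kg·m/s.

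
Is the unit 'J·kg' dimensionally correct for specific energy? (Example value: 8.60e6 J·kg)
No

specific energy has SI base units: m^2 / s^2
J·kg does NOT reduce to m^2 / s^2; a valid unit for specific energy would be e.g. J/kg.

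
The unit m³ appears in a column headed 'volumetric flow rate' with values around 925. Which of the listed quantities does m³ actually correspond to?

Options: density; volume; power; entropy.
volume

volumetric flow rate should have units dimensionally equivalent to m^3 / s (e.g. m³/s).
The given unit 'm³' reduces to m^3. Of the listed options, that is the dimensionality of volume.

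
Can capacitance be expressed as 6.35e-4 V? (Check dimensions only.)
No

capacitance has SI base units: A^2 * s^4 / (kg * m^2)
V does NOT reduce to A^2 * s^4 / (kg * m^2); a valid unit for capacitance would be e.g. F.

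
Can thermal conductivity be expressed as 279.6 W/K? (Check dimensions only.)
No

thermal conductivity has SI base units: kg * m / (s^3 * K)
W/K does NOT reduce to kg * m / (s^3 * K); a valid unit for thermal conductivity would be e.g. W/(m·K).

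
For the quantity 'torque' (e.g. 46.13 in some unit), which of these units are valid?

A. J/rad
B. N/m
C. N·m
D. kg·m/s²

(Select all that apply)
A, C

torque has SI base units: kg * m^2 / s^2

Checking each option against kg * m^2 / s^2:
  A. J/rad: ✓ matches
  B. N/m: ✗ does not match
  C. N·m: ✓ matches
  D. kg·m/s²: ✗ does not match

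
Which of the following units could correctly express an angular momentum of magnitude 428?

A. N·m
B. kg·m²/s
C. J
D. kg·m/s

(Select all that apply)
B

angular momentum has SI base units: kg * m^2 / s

Checking each option against kg * m^2 / s:
  A. N·m: ✗ does not match
  B. kg·m²/s: ✓ matches
  C. J: ✗ does not match
  D. kg·m/s: ✗ does not match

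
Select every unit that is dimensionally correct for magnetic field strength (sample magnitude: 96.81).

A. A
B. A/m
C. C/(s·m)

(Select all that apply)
B, C

magnetic field strength has SI base units: A / m

Checking each option against A / m:
  A. A: ✗ does not match
  B. A/m: ✓ matches
  C. C/(s·m): ✓ matches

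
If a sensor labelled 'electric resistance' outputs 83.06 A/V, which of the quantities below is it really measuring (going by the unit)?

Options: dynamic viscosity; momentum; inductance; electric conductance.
electric conductance

electric resistance should have units dimensionally equivalent to kg * m^2 / (A^2 * s^3) (e.g. Ω).
The given unit 'A/V' reduces to A^2 * s^3 / (kg * m^2). Of the listed options, that is the dimensionality of electric conductance.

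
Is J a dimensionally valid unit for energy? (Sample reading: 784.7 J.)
Yes

energy has SI base units: kg * m^2 / s^2
J reduces to the same SI base units, so it is a valid unit for energy.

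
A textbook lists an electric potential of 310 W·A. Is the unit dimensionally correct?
No

electric potential has SI base units: kg * m^2 / (A * s^3)
W·A does NOT reduce to kg * m^2 / (A * s^3); a valid unit for electric potential would be e.g. V.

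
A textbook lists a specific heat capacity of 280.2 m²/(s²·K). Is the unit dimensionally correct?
Yes

specific heat capacity has SI base units: m^2 / (s^2 * K)
m²/(s²·K) reduces to the same SI base units, so it is a valid unit for specific heat capacity.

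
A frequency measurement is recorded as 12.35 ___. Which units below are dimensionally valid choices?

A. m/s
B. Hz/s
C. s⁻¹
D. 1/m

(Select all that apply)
C

frequency has SI base units: 1 / s

Checking each option against 1 / s:
  A. m/s: ✗ does not match
  B. Hz/s: ✗ does not match
  C. s⁻¹: ✓ matches
  D. 1/m: ✗ does not match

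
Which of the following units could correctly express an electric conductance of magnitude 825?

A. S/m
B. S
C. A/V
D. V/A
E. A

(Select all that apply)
B, C

electric conductance has SI base units: A^2 * s^3 / (kg * m^2)

Checking each option against A^2 * s^3 / (kg * m^2):
  A. S/m: ✗ does not match
  B. S: ✓ matches
  C. A/V: ✓ matches
  D. V/A: ✗ does not match
  E. A: ✗ does not match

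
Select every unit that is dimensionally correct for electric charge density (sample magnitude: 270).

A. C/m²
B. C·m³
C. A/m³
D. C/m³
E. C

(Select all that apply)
D

electric charge density has SI base units: A * s / m^3

Checking each option against A * s / m^3:
  A. C/m²: ✗ does not match
  B. C·m³: ✗ does not match
  C. A/m³: ✗ does not match
  D. C/m³: ✓ matches
  E. C: ✗ does not match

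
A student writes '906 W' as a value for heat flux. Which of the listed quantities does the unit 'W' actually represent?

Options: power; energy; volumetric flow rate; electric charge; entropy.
power

heat flux should have units dimensionally equivalent to kg / s^3 (e.g. W/m²).
The given unit 'W' reduces to kg * m^2 / s^3. Of the listed options, that is the dimensionality of power.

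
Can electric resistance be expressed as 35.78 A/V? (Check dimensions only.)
No

electric resistance has SI base units: kg * m^2 / (A^2 * s^3)
A/V does NOT reduce to kg * m^2 / (A^2 * s^3); a valid unit for electric resistance would be e.g. Ω.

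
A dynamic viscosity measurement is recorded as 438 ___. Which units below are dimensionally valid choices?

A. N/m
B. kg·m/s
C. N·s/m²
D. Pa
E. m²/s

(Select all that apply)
C

dynamic viscosity has SI base units: kg / (m * s)

Checking each option against kg / (m * s):
  A. N/m: ✗ does not match
  B. kg·m/s: ✗ does not match
  C. N·s/m²: ✓ matches
  D. Pa: ✗ does not match
  E. m²/s: ✗ does not match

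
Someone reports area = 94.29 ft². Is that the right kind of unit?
Yes

area has SI base units: m^2
ft² reduces to the same SI base units, so it is a valid unit for area.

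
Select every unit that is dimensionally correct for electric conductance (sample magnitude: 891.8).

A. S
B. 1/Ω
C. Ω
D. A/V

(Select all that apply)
A, B, D

electric conductance has SI base units: A^2 * s^3 / (kg * m^2)

Checking each option against A^2 * s^3 / (kg * m^2):
  A. S: ✓ matches
  B. 1/Ω: ✓ matches
  C. Ω: ✗ does not match
  D. A/V: ✓ matches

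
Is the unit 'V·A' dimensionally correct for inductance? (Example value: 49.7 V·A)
No

inductance has SI base units: kg * m^2 / (A^2 * s^2)
V·A does NOT reduce to kg * m^2 / (A^2 * s^2); a valid unit for inductance would be e.g. H.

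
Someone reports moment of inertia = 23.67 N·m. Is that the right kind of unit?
No

moment of inertia has SI base units: kg * m^2
N·m does NOT reduce to kg * m^2; a valid unit for moment of inertia would be e.g. kg·m².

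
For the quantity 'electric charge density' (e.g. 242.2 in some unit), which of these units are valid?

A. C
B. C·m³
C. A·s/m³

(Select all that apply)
C

electric charge density has SI base units: A * s / m^3

Checking each option against A * s / m^3:
  A. C: ✗ does not match
  B. C·m³: ✗ does not match
  C. A·s/m³: ✓ matches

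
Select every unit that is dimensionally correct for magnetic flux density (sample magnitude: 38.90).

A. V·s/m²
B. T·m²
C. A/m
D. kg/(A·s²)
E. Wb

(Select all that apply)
A, D

magnetic flux density has SI base units: kg / (A * s^2)

Checking each option against kg / (A * s^2):
  A. V·s/m²: ✓ matches
  B. T·m²: ✗ does not match
  C. A/m: ✗ does not match
  D. kg/(A·s²): ✓ matches
  E. Wb: ✗ does not match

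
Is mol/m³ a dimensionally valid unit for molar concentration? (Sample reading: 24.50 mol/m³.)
Yes

molar concentration has SI base units: mol / m^3
mol/m³ reduces to the same SI base units, so it is a valid unit for molar concentration.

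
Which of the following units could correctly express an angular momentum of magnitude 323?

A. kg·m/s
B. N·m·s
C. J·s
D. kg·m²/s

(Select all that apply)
B, C, D

angular momentum has SI base units: kg * m^2 / s

Checking each option against kg * m^2 / s:
  A. kg·m/s: ✗ does not match
  B. N·m·s: ✓ matches
  C. J·s: ✓ matches
  D. kg·m²/s: ✓ matches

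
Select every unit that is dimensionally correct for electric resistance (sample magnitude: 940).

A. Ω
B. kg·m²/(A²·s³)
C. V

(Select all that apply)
A, B

electric resistance has SI base units: kg * m^2 / (A^2 * s^3)

Checking each option against kg * m^2 / (A^2 * s^3):
  A. Ω: ✓ matches
  B. kg·m²/(A²·s³): ✓ matches
  C. V: ✗ does not match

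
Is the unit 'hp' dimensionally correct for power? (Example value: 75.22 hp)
Yes

power has SI base units: kg * m^2 / s^3
hp reduces to the same SI base units, so it is a valid unit for power.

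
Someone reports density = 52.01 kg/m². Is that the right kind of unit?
No

density has SI base units: kg / m^3
kg/m² does NOT reduce to kg / m^3; a valid unit for density would be e.g. kg/m³.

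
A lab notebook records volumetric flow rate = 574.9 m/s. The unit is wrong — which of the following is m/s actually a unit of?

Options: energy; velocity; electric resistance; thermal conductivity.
velocity

volumetric flow rate should have units dimensionally equivalent to m^3 / s (e.g. m³/s).
The given unit 'm/s' reduces to m / s. Of the listed options, that is the dimensionality of velocity.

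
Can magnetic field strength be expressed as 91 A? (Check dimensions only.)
No

magnetic field strength has SI base units: A / m
A does NOT reduce to A / m; a valid unit for magnetic field strength would be e.g. A/m.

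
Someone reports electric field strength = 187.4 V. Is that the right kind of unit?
No

electric field strength has SI base units: kg * m / (A * s^3)
V does NOT reduce to kg * m / (A * s^3); a valid unit for electric field strength would be e.g. V/m.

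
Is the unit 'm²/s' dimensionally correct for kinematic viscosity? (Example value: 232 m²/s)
Yes

kinematic viscosity has SI base units: m^2 / s
m²/s reduces to the same SI base units, so it is a valid unit for kinematic viscosity.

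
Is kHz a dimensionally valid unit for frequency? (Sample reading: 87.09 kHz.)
Yes

frequency has SI base units: 1 / s
kHz reduces to the same SI base units, so it is a valid unit for frequency.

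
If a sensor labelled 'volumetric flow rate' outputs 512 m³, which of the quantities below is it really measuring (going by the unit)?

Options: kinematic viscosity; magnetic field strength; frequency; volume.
volume

volumetric flow rate should have units dimensionally equivalent to m^3 / s (e.g. m³/s).
The given unit 'm³' reduces to m^3. Of the listed options, that is the dimensionality of volume.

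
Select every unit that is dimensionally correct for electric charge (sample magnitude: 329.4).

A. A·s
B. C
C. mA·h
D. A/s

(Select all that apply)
A, B, C

electric charge has SI base units: A * s

Checking each option against A * s:
  A. A·s: ✓ matches
  B. C: ✓ matches
  C. mA·h: ✓ matches
  D. A/s: ✗ does not match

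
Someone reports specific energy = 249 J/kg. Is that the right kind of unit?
Yes

specific energy has SI base units: m^2 / s^2
J/kg reduces to the same SI base units, so it is a valid unit for specific energy.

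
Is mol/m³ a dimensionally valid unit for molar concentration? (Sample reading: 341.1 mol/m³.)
Yes

molar concentration has SI base units: mol / m^3
mol/m³ reduces to the same SI base units, so it is a valid unit for molar concentration.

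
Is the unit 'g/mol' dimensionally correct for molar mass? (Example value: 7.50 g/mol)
Yes

molar mass has SI base units: kg / mol
g/mol reduces to the same SI base units, so it is a valid unit for molar mass.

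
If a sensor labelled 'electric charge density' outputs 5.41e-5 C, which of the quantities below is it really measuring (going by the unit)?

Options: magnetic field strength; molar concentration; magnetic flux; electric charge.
electric charge

electric charge density should have units dimensionally equivalent to A * s / m^3 (e.g. C/m³).
The given unit 'C' reduces to A * s. Of the listed options, that is the dimensionality of electric charge.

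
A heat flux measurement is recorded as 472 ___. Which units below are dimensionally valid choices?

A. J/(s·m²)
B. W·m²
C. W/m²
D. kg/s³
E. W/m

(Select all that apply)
A, C, D

heat flux has SI base units: kg / s^3

Checking each option against kg / s^3:
  A. J/(s·m²): ✓ matches
  B. W·m²: ✗ does not match
  C. W/m²: ✓ matches
  D. kg/s³: ✓ matches
  E. W/m: ✗ does not match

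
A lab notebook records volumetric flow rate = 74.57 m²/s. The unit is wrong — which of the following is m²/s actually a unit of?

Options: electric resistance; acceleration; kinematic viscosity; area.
kinematic viscosity

volumetric flow rate should have units dimensionally equivalent to m^3 / s (e.g. m³/s).
The given unit 'm²/s' reduces to m^2 / s. Of the listed options, that is the dimensionality of kinematic viscosity.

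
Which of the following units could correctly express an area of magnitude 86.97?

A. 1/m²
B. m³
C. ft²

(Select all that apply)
C

area has SI base units: m^2

Checking each option against m^2:
  A. 1/m²: ✗ does not match
  B. m³: ✗ does not match
  C. ft²: ✓ matches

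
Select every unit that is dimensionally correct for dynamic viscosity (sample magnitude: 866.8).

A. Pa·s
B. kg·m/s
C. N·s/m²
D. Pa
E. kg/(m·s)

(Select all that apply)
A, C, E

dynamic viscosity has SI base units: kg / (m * s)

Checking each option against kg / (m * s):
  A. Pa·s: ✓ matches
  B. kg·m/s: ✗ does not match
  C. N·s/m²: ✓ matches
  D. Pa: ✗ does not match
  E. kg/(m·s): ✓ matches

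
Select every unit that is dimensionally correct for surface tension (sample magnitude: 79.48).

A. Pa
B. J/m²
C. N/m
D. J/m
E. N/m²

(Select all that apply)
B, C

surface tension has SI base units: kg / s^2

Checking each option against kg / s^2:
  A. Pa: ✗ does not match
  B. J/m²: ✓ matches
  C. N/m: ✓ matches
  D. J/m: ✗ does not match
  E. N/m²: ✗ does not match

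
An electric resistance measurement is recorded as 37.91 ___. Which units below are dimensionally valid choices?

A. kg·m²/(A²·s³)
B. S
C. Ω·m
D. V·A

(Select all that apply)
A

electric resistance has SI base units: kg * m^2 / (A^2 * s^3)

Checking each option against kg * m^2 / (A^2 * s^3):
  A. kg·m²/(A²·s³): ✓ matches
  B. S: ✗ does not match
  C. Ω·m: ✗ does not match
  D. V·A: ✗ does not match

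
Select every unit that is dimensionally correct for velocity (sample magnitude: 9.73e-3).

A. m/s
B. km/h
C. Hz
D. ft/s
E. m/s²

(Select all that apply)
A, B, D

velocity has SI base units: m / s

Checking each option against m / s:
  A. m/s: ✓ matches
  B. km/h: ✓ matches
  C. Hz: ✗ does not match
  D. ft/s: ✓ matches
  E. m/s²: ✗ does not match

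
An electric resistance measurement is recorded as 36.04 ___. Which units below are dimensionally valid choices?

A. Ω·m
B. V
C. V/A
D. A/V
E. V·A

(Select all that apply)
C

electric resistance has SI base units: kg * m^2 / (A^2 * s^3)

Checking each option against kg * m^2 / (A^2 * s^3):
  A. Ω·m: ✗ does not match
  B. V: ✗ does not match
  C. V/A: ✓ matches
  D. A/V: ✗ does not match
  E. V·A: ✗ does not match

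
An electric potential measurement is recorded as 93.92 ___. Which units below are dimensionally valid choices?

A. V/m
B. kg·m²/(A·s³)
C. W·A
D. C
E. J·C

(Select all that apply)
B

electric potential has SI base units: kg * m^2 / (A * s^3)

Checking each option against kg * m^2 / (A * s^3):
  A. V/m: ✗ does not match
  B. kg·m²/(A·s³): ✓ matches
  C. W·A: ✗ does not match
  D. C: ✗ does not match
  E. J·C: ✗ does not match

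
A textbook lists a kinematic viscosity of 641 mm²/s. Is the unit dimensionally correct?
Yes

kinematic viscosity has SI base units: m^2 / s
mm²/s reduces to the same SI base units, so it is a valid unit for kinematic viscosity.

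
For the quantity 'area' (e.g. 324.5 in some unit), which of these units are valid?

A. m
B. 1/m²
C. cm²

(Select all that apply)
C

area has SI base units: m^2

Checking each option against m^2:
  A. m: ✗ does not match
  B. 1/m²: ✗ does not match
  C. cm²: ✓ matches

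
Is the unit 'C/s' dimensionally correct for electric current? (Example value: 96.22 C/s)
Yes

electric current has SI base units: A
C/s reduces to the same SI base units, so it is a valid unit for electric current.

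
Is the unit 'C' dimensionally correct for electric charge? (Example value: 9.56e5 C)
Yes

electric charge has SI base units: A * s
C reduces to the same SI base units, so it is a valid unit for electric charge.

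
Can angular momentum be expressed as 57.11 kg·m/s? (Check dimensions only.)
No

angular momentum has SI base units: kg * m^2 / s
kg·m/s does NOT reduce to kg * m^2 / s; a valid unit for angular momentum would be e.g. kg·m²/s.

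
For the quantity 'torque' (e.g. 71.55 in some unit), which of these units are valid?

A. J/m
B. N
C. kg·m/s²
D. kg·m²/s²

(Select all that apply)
D

torque has SI base units: kg * m^2 / s^2

Checking each option against kg * m^2 / s^2:
  A. J/m: ✗ does not match
  B. N: ✗ does not match
  C. kg·m/s²: ✗ does not match
  D. kg·m²/s²: ✓ matches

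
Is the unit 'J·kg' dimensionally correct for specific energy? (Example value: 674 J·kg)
No

specific energy has SI base units: m^2 / s^2
J·kg does NOT reduce to m^2 / s^2; a valid unit for specific energy would be e.g. J/kg.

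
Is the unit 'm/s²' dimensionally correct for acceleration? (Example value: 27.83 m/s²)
Yes

acceleration has SI base units: m / s^2
m/s² reduces to the same SI base units, so it is a valid unit for acceleration.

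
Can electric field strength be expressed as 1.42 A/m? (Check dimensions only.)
No

electric field strength has SI base units: kg * m / (A * s^3)
A/m does NOT reduce to kg * m / (A * s^3); a valid unit for electric field strength would be e.g. V/m.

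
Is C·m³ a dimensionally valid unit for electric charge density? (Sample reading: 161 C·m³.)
No

electric charge density has SI base units: A * s / m^3
C·m³ does NOT reduce to A * s / m^3; a valid unit for electric charge density would be e.g. C/m³.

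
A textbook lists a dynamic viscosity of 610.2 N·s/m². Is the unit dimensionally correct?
Yes

dynamic viscosity has SI base units: kg / (m * s)
N·s/m² reduces to the same SI base units, so it is a valid unit for dynamic viscosity.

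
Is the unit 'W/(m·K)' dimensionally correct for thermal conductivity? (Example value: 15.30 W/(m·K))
Yes

thermal conductivity has SI base units: kg * m / (s^3 * K)
W/(m·K) reduces to the same SI base units, so it is a valid unit for thermal conductivity.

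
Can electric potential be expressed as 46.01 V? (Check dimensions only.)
Yes

electric potential has SI base units: kg * m^2 / (A * s^3)
V reduces to the same SI base units, so it is a valid unit for electric potential.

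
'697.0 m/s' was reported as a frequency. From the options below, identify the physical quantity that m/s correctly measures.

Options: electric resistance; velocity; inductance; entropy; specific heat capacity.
velocity

frequency should have units dimensionally equivalent to 1 / s (e.g. Hz).
The given unit 'm/s' reduces to m / s. Of the listed options, that is the dimensionality of velocity.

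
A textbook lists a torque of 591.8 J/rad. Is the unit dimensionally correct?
Yes

torque has SI base units: kg * m^2 / s^2
J/rad reduces to the same SI base units, so it is a valid unit for torque.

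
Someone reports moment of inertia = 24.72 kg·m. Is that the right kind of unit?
No

moment of inertia has SI base units: kg * m^2
kg·m does NOT reduce to kg * m^2; a valid unit for moment of inertia would be e.g. kg·m².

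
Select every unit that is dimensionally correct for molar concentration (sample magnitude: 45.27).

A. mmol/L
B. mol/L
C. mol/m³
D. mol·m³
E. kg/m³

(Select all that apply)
A, B, C

molar concentration has SI base units: mol / m^3

Checking each option against mol / m^3:
  A. mmol/L: ✓ matches
  B. mol/L: ✓ matches
  C. mol/m³: ✓ matches
  D. mol·m³: ✗ does not match
  E. kg/m³: ✗ does not match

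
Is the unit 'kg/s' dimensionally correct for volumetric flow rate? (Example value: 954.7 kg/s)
No

volumetric flow rate has SI base units: m^3 / s
kg/s does NOT reduce to m^3 / s; a valid unit for volumetric flow rate would be e.g. m³/s.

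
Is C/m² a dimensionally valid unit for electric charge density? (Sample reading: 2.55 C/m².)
No

electric charge density has SI base units: A * s / m^3
C/m² does NOT reduce to A * s / m^3; a valid unit for electric charge density would be e.g. C/m³.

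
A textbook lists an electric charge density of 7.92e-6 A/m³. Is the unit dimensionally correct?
No

electric charge density has SI base units: A * s / m^3
A/m³ does NOT reduce to A * s / m^3; a valid unit for electric charge density would be e.g. C/m³.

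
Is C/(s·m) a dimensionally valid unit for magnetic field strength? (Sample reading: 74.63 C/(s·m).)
Yes

magnetic field strength has SI base units: A / m
C/(s·m) reduces to the same SI base units, so it is a valid unit for magnetic field strength.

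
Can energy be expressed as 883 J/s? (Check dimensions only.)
No

energy has SI base units: kg * m^2 / s^2
J/s does NOT reduce to kg * m^2 / s^2; a valid unit for energy would be e.g. J.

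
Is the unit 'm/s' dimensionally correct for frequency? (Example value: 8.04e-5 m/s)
No

frequency has SI base units: 1 / s
m/s does NOT reduce to 1 / s; a valid unit for frequency would be e.g. Hz.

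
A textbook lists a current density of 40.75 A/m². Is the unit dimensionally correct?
Yes

current density has SI base units: A / m^2
A/m² reduces to the same SI base units, so it is a valid unit for current density.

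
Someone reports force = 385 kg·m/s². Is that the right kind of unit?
Yes

force has SI base units: kg * m / s^2
kg·m/s² reduces to the same SI base units, so it is a valid unit for force.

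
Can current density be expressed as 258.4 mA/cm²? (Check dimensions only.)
Yes

current density has SI base units: A / m^2
mA/cm² reduces to the same SI base units, so it is a valid unit for current density.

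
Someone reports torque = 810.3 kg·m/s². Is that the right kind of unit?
No

torque has SI base units: kg * m^2 / s^2
kg·m/s² does NOT reduce to kg * m^2 / s^2; a valid unit for torque would be e.g. N·m.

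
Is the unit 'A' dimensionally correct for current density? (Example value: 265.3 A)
No

current density has SI base units: A / m^2
A does NOT reduce to A / m^2; a valid unit for current density would be e.g. A/m².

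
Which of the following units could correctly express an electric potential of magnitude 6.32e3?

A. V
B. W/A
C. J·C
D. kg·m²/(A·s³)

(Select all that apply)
A, B, D

electric potential has SI base units: kg * m^2 / (A * s^3)

Checking each option against kg * m^2 / (A * s^3):
  A. V: ✓ matches
  B. W/A: ✓ matches
  C. J·C: ✗ does not match
  D. kg·m²/(A·s³): ✓ matches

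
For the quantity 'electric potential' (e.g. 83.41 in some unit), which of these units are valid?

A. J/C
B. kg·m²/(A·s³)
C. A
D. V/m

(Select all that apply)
A, B

electric potential has SI base units: kg * m^2 / (A * s^3)

Checking each option against kg * m^2 / (A * s^3):
  A. J/C: ✓ matches
  B. kg·m²/(A·s³): ✓ matches
  C. A: ✗ does not match
  D. V/m: ✗ does not match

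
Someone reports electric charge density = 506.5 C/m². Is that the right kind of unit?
No

electric charge density has SI base units: A * s / m^3
C/m² does NOT reduce to A * s / m^3; a valid unit for electric charge density would be e.g. C/m³.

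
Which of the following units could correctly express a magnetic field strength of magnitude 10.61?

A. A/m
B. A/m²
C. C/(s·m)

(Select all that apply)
A, C

magnetic field strength has SI base units: A / m

Checking each option against A / m:
  A. A/m: ✓ matches
  B. A/m²: ✗ does not match
  C. C/(s·m): ✓ matches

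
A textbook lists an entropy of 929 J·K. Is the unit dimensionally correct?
No

entropy has SI base units: kg * m^2 / (s^2 * K)
J·K does NOT reduce to kg * m^2 / (s^2 * K); a valid unit for entropy would be e.g. J/K.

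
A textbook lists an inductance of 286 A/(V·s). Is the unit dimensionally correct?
No

inductance has SI base units: kg * m^2 / (A^2 * s^2)
A/(V·s) does NOT reduce to kg * m^2 / (A^2 * s^2); a valid unit for inductance would be e.g. H.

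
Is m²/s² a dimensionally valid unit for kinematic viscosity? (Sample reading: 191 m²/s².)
No

kinematic viscosity has SI base units: m^2 / s
m²/s² does NOT reduce to m^2 / s; a valid unit for kinematic viscosity would be e.g. m²/s.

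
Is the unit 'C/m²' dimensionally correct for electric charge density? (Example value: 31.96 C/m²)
No

electric charge density has SI base units: A * s / m^3
C/m² does NOT reduce to A * s / m^3; a valid unit for electric charge density would be e.g. C/m³.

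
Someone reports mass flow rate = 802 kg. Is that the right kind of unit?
No

mass flow rate has SI base units: kg / s
kg does NOT reduce to kg / s; a valid unit for mass flow rate would be e.g. kg/s.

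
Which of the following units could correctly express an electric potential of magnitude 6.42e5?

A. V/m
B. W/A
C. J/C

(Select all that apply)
B, C

electric potential has SI base units: kg * m^2 / (A * s^3)

Checking each option against kg * m^2 / (A * s^3):
  A. V/m: ✗ does not match
  B. W/A: ✓ matches
  C. J/C: ✓ matches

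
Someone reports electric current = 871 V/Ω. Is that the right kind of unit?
Yes

electric current has SI base units: A
V/Ω reduces to the same SI base units, so it is a valid unit for electric current.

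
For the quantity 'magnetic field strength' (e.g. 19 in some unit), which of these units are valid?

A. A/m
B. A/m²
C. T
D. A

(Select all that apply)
A

magnetic field strength has SI base units: A / m

Checking each option against A / m:
  A. A/m: ✓ matches
  B. A/m²: ✗ does not match
  C. T: ✗ does not match
  D. A: ✗ does not match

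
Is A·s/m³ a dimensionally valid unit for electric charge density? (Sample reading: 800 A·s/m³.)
Yes

electric charge density has SI base units: A * s / m^3
A·s/m³ reduces to the same SI base units, so it is a valid unit for electric charge density.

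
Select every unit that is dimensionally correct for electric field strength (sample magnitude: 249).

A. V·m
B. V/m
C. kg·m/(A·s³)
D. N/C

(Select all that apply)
B, C, D

electric field strength has SI base units: kg * m / (A * s^3)

Checking each option against kg * m / (A * s^3):
  A. V·m: ✗ does not match
  B. V/m: ✓ matches
  C. kg·m/(A·s³): ✓ matches
  D. N/C: ✓ matches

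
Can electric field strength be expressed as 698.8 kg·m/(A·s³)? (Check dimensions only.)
Yes

electric field strength has SI base units: kg * m / (A * s^3)
kg·m/(A·s³) reduces to the same SI base units, so it is a valid unit for electric field strength.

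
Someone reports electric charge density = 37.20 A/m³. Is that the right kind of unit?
No

electric charge density has SI base units: A * s / m^3
A/m³ does NOT reduce to A * s / m^3; a valid unit for electric charge density would be e.g. C/m³.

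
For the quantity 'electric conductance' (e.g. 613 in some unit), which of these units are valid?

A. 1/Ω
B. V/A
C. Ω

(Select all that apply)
A

electric conductance has SI base units: A^2 * s^3 / (kg * m^2)

Checking each option against A^2 * s^3 / (kg * m^2):
  A. 1/Ω: ✓ matches
  B. V/A: ✗ does not match
  C. Ω: ✗ does not match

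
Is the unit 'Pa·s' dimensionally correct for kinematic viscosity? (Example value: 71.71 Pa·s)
No

kinematic viscosity has SI base units: m^2 / s
Pa·s does NOT reduce to m^2 / s; a valid unit for kinematic viscosity would be e.g. m²/s.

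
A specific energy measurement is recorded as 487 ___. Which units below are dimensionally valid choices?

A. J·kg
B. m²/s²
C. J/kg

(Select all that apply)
B, C

specific energy has SI base units: m^2 / s^2

Checking each option against m^2 / s^2:
  A. J·kg: ✗ does not match
  B. m²/s²: ✓ matches
  C. J/kg: ✓ matches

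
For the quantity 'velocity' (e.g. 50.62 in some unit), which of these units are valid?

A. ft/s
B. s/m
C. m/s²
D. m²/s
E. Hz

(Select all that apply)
A

velocity has SI base units: m / s

Checking each option against m / s:
  A. ft/s: ✓ matches
  B. s/m: ✗ does not match
  C. m/s²: ✗ does not match
  D. m²/s: ✗ does not match
  E. Hz: ✗ does not match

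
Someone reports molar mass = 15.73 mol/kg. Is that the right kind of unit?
No

molar mass has SI base units: kg / mol
mol/kg does NOT reduce to kg / mol; a valid unit for molar mass would be e.g. kg/mol.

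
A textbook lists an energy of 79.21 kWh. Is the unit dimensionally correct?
Yes

energy has SI base units: kg * m^2 / s^2
kWh reduces to the same SI base units, so it is a valid unit for energy.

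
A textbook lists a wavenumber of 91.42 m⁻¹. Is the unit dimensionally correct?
Yes

wavenumber has SI base units: 1 / m
m⁻¹ reduces to the same SI base units, so it is a valid unit for wavenumber.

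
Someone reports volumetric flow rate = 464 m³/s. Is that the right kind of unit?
Yes

volumetric flow rate has SI base units: m^3 / s
m³/s reduces to the same SI base units, so it is a valid unit for volumetric flow rate.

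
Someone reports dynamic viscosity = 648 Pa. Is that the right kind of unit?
No

dynamic viscosity has SI base units: kg / (m * s)
Pa does NOT reduce to kg / (m * s); a valid unit for dynamic viscosity would be e.g. Pa·s.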